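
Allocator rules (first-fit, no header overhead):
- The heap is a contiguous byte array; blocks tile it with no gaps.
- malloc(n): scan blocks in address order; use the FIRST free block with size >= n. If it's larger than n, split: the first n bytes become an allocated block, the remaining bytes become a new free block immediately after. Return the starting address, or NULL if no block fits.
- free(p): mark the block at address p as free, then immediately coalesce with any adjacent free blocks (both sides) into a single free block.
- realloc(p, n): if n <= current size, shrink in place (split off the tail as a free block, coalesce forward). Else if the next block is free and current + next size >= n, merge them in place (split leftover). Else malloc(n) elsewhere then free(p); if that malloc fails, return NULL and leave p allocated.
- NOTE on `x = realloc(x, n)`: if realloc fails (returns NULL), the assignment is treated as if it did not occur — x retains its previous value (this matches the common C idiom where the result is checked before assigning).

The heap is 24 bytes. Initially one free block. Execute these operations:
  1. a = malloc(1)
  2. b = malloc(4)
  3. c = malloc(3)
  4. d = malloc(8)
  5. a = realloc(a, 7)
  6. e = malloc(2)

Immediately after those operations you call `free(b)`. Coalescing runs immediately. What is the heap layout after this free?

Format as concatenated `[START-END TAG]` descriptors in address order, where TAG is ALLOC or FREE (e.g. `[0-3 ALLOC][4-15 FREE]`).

Op 1: a = malloc(1) -> a = 0; heap: [0-0 ALLOC][1-23 FREE]
Op 2: b = malloc(4) -> b = 1; heap: [0-0 ALLOC][1-4 ALLOC][5-23 FREE]
Op 3: c = malloc(3) -> c = 5; heap: [0-0 ALLOC][1-4 ALLOC][5-7 ALLOC][8-23 FREE]
Op 4: d = malloc(8) -> d = 8; heap: [0-0 ALLOC][1-4 ALLOC][5-7 ALLOC][8-15 ALLOC][16-23 FREE]
Op 5: a = realloc(a, 7) -> a = 16; heap: [0-0 FREE][1-4 ALLOC][5-7 ALLOC][8-15 ALLOC][16-22 ALLOC][23-23 FREE]
Op 6: e = malloc(2) -> e = NULL; heap: [0-0 FREE][1-4 ALLOC][5-7 ALLOC][8-15 ALLOC][16-22 ALLOC][23-23 FREE]
free(b): b = 1 -> block [1-4 ALLOC]; mark free, coalesce with adjacent free neighbors -> [0-4 FREE][5-7 ALLOC][8-15 ALLOC][16-22 ALLOC][23-23 FREE]

Answer: [0-4 FREE][5-7 ALLOC][8-15 ALLOC][16-22 ALLOC][23-23 FREE]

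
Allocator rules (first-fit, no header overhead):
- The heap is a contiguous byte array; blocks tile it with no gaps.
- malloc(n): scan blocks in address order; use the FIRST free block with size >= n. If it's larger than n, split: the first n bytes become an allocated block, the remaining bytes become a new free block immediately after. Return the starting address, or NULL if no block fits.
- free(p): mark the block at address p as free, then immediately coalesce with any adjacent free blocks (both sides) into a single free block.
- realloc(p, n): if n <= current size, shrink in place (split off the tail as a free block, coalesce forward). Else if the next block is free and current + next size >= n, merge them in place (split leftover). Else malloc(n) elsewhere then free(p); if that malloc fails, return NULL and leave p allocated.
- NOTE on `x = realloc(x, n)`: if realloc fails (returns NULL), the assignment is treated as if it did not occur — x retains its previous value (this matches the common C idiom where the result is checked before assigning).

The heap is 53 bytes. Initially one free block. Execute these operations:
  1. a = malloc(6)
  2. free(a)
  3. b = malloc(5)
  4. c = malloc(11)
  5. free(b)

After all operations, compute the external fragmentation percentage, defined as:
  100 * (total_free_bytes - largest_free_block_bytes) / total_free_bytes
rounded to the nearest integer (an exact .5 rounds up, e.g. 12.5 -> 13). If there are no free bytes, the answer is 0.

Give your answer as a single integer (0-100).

Answer: 12

Derivation:
Op 1: a = malloc(6) -> a = 0; heap: [0-5 ALLOC][6-52 FREE]
Op 2: free(a) -> (freed a); heap: [0-52 FREE]
Op 3: b = malloc(5) -> b = 0; heap: [0-4 ALLOC][5-52 FREE]
Op 4: c = malloc(11) -> c = 5; heap: [0-4 ALLOC][5-15 ALLOC][16-52 FREE]
Op 5: free(b) -> (freed b); heap: [0-4 FREE][5-15 ALLOC][16-52 FREE]
Free blocks: [5 37] total_free=42 largest=37 -> 100*(42-37)/42 = 500/42 ≈ 11.905 -> rounds to 12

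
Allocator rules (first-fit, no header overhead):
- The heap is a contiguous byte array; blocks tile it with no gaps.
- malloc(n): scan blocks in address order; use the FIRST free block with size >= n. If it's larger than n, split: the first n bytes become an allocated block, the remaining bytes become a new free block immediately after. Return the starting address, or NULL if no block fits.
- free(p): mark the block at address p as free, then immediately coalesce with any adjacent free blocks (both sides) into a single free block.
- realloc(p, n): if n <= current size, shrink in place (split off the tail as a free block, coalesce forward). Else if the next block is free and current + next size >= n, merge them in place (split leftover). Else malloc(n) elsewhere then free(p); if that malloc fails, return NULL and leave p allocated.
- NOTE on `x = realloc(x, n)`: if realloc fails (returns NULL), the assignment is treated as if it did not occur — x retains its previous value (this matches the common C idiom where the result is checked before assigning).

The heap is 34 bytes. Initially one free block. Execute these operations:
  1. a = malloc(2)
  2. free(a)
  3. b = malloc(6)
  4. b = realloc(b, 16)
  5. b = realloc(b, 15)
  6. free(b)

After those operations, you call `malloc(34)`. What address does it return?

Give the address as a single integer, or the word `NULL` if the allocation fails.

Op 1: a = malloc(2) -> a = 0; heap: [0-1 ALLOC][2-33 FREE]
Op 2: free(a) -> (freed a); heap: [0-33 FREE]
Op 3: b = malloc(6) -> b = 0; heap: [0-5 ALLOC][6-33 FREE]
Op 4: b = realloc(b, 16) -> b = 0; heap: [0-15 ALLOC][16-33 FREE]
Op 5: b = realloc(b, 15) -> b = 0; heap: [0-14 ALLOC][15-33 FREE]
Op 6: free(b) -> (freed b); heap: [0-33 FREE]
malloc(34): first-fit scan over [0-33 FREE] -> 0

Answer: 0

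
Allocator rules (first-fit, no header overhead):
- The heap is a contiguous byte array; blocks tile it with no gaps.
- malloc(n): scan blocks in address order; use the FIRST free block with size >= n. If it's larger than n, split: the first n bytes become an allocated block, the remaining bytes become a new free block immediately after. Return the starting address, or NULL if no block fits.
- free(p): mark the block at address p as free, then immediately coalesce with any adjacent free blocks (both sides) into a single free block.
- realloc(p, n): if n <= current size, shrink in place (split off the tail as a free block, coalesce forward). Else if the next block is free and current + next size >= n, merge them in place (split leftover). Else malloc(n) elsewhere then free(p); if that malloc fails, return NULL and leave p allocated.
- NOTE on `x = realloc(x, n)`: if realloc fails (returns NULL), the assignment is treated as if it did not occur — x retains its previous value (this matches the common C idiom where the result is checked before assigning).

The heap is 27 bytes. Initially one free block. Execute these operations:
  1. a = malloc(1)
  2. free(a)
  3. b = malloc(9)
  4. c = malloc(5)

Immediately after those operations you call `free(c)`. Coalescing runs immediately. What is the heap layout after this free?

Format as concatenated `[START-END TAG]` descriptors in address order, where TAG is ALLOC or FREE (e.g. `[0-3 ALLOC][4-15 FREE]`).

Op 1: a = malloc(1) -> a = 0; heap: [0-0 ALLOC][1-26 FREE]
Op 2: free(a) -> (freed a); heap: [0-26 FREE]
Op 3: b = malloc(9) -> b = 0; heap: [0-8 ALLOC][9-26 FREE]
Op 4: c = malloc(5) -> c = 9; heap: [0-8 ALLOC][9-13 ALLOC][14-26 FREE]
free(c): c = 9 -> block [9-13 ALLOC]; mark free, coalesce with adjacent free neighbors -> [0-8 ALLOC][9-26 FREE]

Answer: [0-8 ALLOC][9-26 FREE]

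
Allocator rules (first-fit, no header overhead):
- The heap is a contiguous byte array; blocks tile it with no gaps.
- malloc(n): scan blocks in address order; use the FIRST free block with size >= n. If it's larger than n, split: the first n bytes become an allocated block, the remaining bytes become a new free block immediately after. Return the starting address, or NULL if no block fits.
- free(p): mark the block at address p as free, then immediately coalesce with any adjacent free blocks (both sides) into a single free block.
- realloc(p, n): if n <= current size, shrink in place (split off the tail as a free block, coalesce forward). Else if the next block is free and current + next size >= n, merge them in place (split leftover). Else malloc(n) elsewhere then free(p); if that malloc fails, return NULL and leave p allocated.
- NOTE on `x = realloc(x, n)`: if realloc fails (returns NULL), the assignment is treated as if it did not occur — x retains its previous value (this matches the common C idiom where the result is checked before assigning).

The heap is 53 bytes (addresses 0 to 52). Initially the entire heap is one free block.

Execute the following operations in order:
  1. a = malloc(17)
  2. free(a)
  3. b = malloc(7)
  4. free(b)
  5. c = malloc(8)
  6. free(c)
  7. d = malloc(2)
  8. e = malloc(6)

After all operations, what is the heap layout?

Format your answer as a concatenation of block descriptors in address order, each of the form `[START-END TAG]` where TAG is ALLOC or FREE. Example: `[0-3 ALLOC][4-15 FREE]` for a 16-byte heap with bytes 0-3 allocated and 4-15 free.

Answer: [0-1 ALLOC][2-7 ALLOC][8-52 FREE]

Derivation:
Op 1: a = malloc(17) -> a = 0; heap: [0-16 ALLOC][17-52 FREE]
Op 2: free(a) -> (freed a); heap: [0-52 FREE]
Op 3: b = malloc(7) -> b = 0; heap: [0-6 ALLOC][7-52 FREE]
Op 4: free(b) -> (freed b); heap: [0-52 FREE]
Op 5: c = malloc(8) -> c = 0; heap: [0-7 ALLOC][8-52 FREE]
Op 6: free(c) -> (freed c); heap: [0-52 FREE]
Op 7: d = malloc(2) -> d = 0; heap: [0-1 ALLOC][2-52 FREE]
Op 8: e = malloc(6) -> e = 2; heap: [0-1 ALLOC][2-7 ALLOC][8-52 FREE]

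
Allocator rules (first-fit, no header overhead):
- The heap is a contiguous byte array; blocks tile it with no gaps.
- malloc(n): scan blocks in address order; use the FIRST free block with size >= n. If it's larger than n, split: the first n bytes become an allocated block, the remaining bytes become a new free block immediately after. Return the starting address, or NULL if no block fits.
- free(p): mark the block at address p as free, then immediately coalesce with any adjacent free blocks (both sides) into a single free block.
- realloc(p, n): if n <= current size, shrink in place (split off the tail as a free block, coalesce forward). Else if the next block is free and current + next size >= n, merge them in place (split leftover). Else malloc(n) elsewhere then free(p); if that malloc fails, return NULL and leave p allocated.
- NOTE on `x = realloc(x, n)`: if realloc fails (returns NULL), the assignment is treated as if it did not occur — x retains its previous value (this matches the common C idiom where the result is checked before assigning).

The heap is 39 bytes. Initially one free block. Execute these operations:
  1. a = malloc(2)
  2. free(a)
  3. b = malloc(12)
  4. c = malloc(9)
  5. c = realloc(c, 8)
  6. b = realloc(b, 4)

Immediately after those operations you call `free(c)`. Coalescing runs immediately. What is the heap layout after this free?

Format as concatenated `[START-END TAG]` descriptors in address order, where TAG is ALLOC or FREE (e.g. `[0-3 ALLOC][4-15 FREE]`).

Answer: [0-3 ALLOC][4-38 FREE]

Derivation:
Op 1: a = malloc(2) -> a = 0; heap: [0-1 ALLOC][2-38 FREE]
Op 2: free(a) -> (freed a); heap: [0-38 FREE]
Op 3: b = malloc(12) -> b = 0; heap: [0-11 ALLOC][12-38 FREE]
Op 4: c = malloc(9) -> c = 12; heap: [0-11 ALLOC][12-20 ALLOC][21-38 FREE]
Op 5: c = realloc(c, 8) -> c = 12; heap: [0-11 ALLOC][12-19 ALLOC][20-38 FREE]
Op 6: b = realloc(b, 4) -> b = 0; heap: [0-3 ALLOC][4-11 FREE][12-19 ALLOC][20-38 FREE]
free(c): c = 12 -> block [12-19 ALLOC]; mark free, coalesce with adjacent free neighbors -> [0-3 ALLOC][4-38 FREE]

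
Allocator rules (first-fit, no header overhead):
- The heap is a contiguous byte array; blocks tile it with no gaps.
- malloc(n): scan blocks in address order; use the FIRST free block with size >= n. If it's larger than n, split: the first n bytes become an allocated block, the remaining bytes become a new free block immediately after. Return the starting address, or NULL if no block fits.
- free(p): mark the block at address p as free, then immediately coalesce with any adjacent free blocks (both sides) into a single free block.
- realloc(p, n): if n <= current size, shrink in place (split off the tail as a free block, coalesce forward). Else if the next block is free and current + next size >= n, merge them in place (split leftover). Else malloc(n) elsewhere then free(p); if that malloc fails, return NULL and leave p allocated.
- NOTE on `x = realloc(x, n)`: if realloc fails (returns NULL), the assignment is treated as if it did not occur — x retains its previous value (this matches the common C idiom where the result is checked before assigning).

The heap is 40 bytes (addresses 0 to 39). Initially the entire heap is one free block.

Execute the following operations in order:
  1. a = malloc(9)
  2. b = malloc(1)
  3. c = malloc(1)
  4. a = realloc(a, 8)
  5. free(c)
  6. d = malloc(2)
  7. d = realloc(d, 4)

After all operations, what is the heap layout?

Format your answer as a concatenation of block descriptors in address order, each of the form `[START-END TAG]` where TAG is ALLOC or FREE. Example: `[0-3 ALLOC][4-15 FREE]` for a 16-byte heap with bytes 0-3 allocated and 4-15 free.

Op 1: a = malloc(9) -> a = 0; heap: [0-8 ALLOC][9-39 FREE]
Op 2: b = malloc(1) -> b = 9; heap: [0-8 ALLOC][9-9 ALLOC][10-39 FREE]
Op 3: c = malloc(1) -> c = 10; heap: [0-8 ALLOC][9-9 ALLOC][10-10 ALLOC][11-39 FREE]
Op 4: a = realloc(a, 8) -> a = 0; heap: [0-7 ALLOC][8-8 FREE][9-9 ALLOC][10-10 ALLOC][11-39 FREE]
Op 5: free(c) -> (freed c); heap: [0-7 ALLOC][8-8 FREE][9-9 ALLOC][10-39 FREE]
Op 6: d = malloc(2) -> d = 10; heap: [0-7 ALLOC][8-8 FREE][9-9 ALLOC][10-11 ALLOC][12-39 FREE]
Op 7: d = realloc(d, 4) -> d = 10; heap: [0-7 ALLOC][8-8 FREE][9-9 ALLOC][10-13 ALLOC][14-39 FREE]

Answer: [0-7 ALLOC][8-8 FREE][9-9 ALLOC][10-13 ALLOC][14-39 FREE]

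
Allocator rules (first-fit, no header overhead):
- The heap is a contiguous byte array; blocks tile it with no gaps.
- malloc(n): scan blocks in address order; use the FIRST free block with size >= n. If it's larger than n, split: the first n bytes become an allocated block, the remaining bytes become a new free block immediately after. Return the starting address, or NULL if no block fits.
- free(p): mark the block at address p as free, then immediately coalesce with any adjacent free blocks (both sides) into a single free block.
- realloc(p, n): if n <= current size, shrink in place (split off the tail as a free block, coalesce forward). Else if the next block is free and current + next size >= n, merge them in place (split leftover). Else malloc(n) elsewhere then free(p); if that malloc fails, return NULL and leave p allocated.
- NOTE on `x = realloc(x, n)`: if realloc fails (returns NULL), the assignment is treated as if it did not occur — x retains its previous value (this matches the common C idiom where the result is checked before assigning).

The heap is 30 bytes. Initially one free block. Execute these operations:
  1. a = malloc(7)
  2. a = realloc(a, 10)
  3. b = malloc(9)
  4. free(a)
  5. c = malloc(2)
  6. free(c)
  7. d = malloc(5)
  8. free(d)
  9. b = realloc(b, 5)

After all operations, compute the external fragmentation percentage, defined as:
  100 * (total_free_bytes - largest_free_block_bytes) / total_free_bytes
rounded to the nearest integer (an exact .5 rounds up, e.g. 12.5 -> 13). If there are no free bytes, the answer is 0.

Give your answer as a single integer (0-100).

Op 1: a = malloc(7) -> a = 0; heap: [0-6 ALLOC][7-29 FREE]
Op 2: a = realloc(a, 10) -> a = 0; heap: [0-9 ALLOC][10-29 FREE]
Op 3: b = malloc(9) -> b = 10; heap: [0-9 ALLOC][10-18 ALLOC][19-29 FREE]
Op 4: free(a) -> (freed a); heap: [0-9 FREE][10-18 ALLOC][19-29 FREE]
Op 5: c = malloc(2) -> c = 0; heap: [0-1 ALLOC][2-9 FREE][10-18 ALLOC][19-29 FREE]
Op 6: free(c) -> (freed c); heap: [0-9 FREE][10-18 ALLOC][19-29 FREE]
Op 7: d = malloc(5) -> d = 0; heap: [0-4 ALLOC][5-9 FREE][10-18 ALLOC][19-29 FREE]
Op 8: free(d) -> (freed d); heap: [0-9 FREE][10-18 ALLOC][19-29 FREE]
Op 9: b = realloc(b, 5) -> b = 10; heap: [0-9 FREE][10-14 ALLOC][15-29 FREE]
Free blocks: [10 15] total_free=25 largest=15 -> 100*(25-15)/25 = 1000/25 = 40

Answer: 40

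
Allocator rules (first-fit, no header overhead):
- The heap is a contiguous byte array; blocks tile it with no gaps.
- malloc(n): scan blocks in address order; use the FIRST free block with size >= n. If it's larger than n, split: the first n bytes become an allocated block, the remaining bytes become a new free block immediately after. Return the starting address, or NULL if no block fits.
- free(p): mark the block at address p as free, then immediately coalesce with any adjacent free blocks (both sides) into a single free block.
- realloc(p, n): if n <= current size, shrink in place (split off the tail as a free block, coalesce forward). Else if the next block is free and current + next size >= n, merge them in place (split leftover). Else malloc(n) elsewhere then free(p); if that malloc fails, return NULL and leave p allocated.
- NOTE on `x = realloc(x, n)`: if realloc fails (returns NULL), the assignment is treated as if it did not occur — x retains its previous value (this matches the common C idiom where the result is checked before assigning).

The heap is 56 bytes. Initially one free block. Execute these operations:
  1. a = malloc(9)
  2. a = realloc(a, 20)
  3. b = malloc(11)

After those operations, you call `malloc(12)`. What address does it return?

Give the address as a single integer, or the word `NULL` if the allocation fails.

Op 1: a = malloc(9) -> a = 0; heap: [0-8 ALLOC][9-55 FREE]
Op 2: a = realloc(a, 20) -> a = 0; heap: [0-19 ALLOC][20-55 FREE]
Op 3: b = malloc(11) -> b = 20; heap: [0-19 ALLOC][20-30 ALLOC][31-55 FREE]
malloc(12): first-fit scan over [0-19 ALLOC][20-30 ALLOC][31-55 FREE] -> 31

Answer: 31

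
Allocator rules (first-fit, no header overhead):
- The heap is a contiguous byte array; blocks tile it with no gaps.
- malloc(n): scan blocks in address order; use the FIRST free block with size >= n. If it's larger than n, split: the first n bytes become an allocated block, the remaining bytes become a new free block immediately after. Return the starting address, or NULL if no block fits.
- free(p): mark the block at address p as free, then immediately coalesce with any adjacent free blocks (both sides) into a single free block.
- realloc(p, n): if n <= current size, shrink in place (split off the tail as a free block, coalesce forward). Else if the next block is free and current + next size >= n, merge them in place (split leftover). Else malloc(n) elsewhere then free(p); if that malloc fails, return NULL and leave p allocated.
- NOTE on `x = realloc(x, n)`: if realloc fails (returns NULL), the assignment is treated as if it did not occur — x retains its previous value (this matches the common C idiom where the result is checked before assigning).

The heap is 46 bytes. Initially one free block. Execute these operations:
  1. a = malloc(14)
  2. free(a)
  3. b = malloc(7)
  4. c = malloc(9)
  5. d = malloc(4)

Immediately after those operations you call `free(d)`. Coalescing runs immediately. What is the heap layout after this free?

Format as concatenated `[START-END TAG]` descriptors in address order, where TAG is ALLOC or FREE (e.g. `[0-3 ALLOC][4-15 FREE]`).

Answer: [0-6 ALLOC][7-15 ALLOC][16-45 FREE]

Derivation:
Op 1: a = malloc(14) -> a = 0; heap: [0-13 ALLOC][14-45 FREE]
Op 2: free(a) -> (freed a); heap: [0-45 FREE]
Op 3: b = malloc(7) -> b = 0; heap: [0-6 ALLOC][7-45 FREE]
Op 4: c = malloc(9) -> c = 7; heap: [0-6 ALLOC][7-15 ALLOC][16-45 FREE]
Op 5: d = malloc(4) -> d = 16; heap: [0-6 ALLOC][7-15 ALLOC][16-19 ALLOC][20-45 FREE]
free(d): d = 16 -> block [16-19 ALLOC]; mark free, coalesce with adjacent free neighbors -> [0-6 ALLOC][7-15 ALLOC][16-45 FREE]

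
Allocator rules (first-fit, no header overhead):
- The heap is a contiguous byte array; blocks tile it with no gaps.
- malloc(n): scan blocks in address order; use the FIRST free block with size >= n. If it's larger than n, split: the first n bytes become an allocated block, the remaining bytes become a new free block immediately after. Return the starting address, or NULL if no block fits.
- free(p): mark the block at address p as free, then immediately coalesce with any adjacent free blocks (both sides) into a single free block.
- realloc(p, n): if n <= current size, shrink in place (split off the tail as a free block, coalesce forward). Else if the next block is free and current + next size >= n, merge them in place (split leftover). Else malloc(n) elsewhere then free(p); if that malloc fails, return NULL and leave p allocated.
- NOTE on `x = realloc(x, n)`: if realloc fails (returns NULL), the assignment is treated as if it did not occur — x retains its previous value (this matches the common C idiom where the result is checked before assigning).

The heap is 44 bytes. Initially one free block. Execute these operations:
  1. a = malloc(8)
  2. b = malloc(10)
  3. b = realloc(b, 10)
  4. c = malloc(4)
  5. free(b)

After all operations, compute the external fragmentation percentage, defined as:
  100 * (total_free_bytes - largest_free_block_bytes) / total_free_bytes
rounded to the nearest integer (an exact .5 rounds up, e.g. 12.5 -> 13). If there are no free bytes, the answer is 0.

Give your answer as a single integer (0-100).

Answer: 31

Derivation:
Op 1: a = malloc(8) -> a = 0; heap: [0-7 ALLOC][8-43 FREE]
Op 2: b = malloc(10) -> b = 8; heap: [0-7 ALLOC][8-17 ALLOC][18-43 FREE]
Op 3: b = realloc(b, 10) -> b = 8; heap: [0-7 ALLOC][8-17 ALLOC][18-43 FREE]
Op 4: c = malloc(4) -> c = 18; heap: [0-7 ALLOC][8-17 ALLOC][18-21 ALLOC][22-43 FREE]
Op 5: free(b) -> (freed b); heap: [0-7 ALLOC][8-17 FREE][18-21 ALLOC][22-43 FREE]
Free blocks: [10 22] total_free=32 largest=22 -> 100*(32-22)/32 = 1000/32 = 31.25 -> rounds to 31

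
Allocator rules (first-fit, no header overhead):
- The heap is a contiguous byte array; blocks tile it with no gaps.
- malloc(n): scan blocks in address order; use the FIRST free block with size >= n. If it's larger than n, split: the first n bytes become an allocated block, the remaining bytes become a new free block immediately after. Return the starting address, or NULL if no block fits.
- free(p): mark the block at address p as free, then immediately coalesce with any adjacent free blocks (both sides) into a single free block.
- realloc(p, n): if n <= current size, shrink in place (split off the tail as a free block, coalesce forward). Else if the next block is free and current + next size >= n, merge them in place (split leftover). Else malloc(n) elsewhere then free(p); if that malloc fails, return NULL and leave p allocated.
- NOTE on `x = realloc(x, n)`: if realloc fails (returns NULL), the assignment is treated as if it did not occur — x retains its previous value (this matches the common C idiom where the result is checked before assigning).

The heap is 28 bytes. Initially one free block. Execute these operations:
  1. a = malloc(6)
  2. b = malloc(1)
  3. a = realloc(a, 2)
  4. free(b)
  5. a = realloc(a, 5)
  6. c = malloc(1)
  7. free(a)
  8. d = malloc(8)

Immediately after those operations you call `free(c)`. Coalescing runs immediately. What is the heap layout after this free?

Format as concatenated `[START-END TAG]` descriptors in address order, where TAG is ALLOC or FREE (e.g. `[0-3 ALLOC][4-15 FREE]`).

Op 1: a = malloc(6) -> a = 0; heap: [0-5 ALLOC][6-27 FREE]
Op 2: b = malloc(1) -> b = 6; heap: [0-5 ALLOC][6-6 ALLOC][7-27 FREE]
Op 3: a = realloc(a, 2) -> a = 0; heap: [0-1 ALLOC][2-5 FREE][6-6 ALLOC][7-27 FREE]
Op 4: free(b) -> (freed b); heap: [0-1 ALLOC][2-27 FREE]
Op 5: a = realloc(a, 5) -> a = 0; heap: [0-4 ALLOC][5-27 FREE]
Op 6: c = malloc(1) -> c = 5; heap: [0-4 ALLOC][5-5 ALLOC][6-27 FREE]
Op 7: free(a) -> (freed a); heap: [0-4 FREE][5-5 ALLOC][6-27 FREE]
Op 8: d = malloc(8) -> d = 6; heap: [0-4 FREE][5-5 ALLOC][6-13 ALLOC][14-27 FREE]
free(c): c = 5 -> block [5-5 ALLOC]; mark free, coalesce with adjacent free neighbors -> [0-5 FREE][6-13 ALLOC][14-27 FREE]

Answer: [0-5 FREE][6-13 ALLOC][14-27 FREE]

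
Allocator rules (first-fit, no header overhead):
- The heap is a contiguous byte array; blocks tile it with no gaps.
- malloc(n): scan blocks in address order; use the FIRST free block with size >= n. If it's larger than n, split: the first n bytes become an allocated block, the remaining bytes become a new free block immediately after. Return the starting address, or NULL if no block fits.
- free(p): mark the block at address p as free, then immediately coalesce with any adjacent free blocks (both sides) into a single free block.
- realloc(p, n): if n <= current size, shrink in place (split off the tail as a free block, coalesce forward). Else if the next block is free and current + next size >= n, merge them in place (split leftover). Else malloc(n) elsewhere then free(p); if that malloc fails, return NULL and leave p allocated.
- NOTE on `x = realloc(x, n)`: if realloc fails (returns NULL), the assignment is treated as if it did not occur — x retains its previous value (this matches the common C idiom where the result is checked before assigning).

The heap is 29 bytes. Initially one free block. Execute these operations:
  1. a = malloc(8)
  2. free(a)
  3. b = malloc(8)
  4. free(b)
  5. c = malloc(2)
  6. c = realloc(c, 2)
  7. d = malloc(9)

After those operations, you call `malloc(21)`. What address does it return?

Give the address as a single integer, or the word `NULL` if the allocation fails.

Answer: NULL

Derivation:
Op 1: a = malloc(8) -> a = 0; heap: [0-7 ALLOC][8-28 FREE]
Op 2: free(a) -> (freed a); heap: [0-28 FREE]
Op 3: b = malloc(8) -> b = 0; heap: [0-7 ALLOC][8-28 FREE]
Op 4: free(b) -> (freed b); heap: [0-28 FREE]
Op 5: c = malloc(2) -> c = 0; heap: [0-1 ALLOC][2-28 FREE]
Op 6: c = realloc(c, 2) -> c = 0; heap: [0-1 ALLOC][2-28 FREE]
Op 7: d = malloc(9) -> d = 2; heap: [0-1 ALLOC][2-10 ALLOC][11-28 FREE]
malloc(21): first-fit scan over [0-1 ALLOC][2-10 ALLOC][11-28 FREE] -> NULL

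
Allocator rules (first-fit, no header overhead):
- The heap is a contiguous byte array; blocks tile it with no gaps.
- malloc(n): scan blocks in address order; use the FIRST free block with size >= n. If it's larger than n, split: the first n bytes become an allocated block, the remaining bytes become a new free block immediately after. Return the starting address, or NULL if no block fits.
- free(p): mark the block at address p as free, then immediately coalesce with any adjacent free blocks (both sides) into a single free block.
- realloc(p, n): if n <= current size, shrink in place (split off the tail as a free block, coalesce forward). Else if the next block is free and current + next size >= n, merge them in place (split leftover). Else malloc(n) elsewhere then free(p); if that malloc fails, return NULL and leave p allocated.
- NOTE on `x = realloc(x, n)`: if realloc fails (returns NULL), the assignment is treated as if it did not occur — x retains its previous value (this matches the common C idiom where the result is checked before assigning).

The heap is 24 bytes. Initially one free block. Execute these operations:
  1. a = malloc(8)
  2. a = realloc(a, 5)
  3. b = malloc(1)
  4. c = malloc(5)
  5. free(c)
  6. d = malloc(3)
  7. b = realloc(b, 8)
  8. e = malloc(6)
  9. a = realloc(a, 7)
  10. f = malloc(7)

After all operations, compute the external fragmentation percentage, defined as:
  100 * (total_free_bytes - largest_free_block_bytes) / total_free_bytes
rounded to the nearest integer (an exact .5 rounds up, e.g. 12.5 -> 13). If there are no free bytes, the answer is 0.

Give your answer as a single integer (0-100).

Answer: 50

Derivation:
Op 1: a = malloc(8) -> a = 0; heap: [0-7 ALLOC][8-23 FREE]
Op 2: a = realloc(a, 5) -> a = 0; heap: [0-4 ALLOC][5-23 FREE]
Op 3: b = malloc(1) -> b = 5; heap: [0-4 ALLOC][5-5 ALLOC][6-23 FREE]
Op 4: c = malloc(5) -> c = 6; heap: [0-4 ALLOC][5-5 ALLOC][6-10 ALLOC][11-23 FREE]
Op 5: free(c) -> (freed c); heap: [0-4 ALLOC][5-5 ALLOC][6-23 FREE]
Op 6: d = malloc(3) -> d = 6; heap: [0-4 ALLOC][5-5 ALLOC][6-8 ALLOC][9-23 FREE]
Op 7: b = realloc(b, 8) -> b = 9; heap: [0-4 ALLOC][5-5 FREE][6-8 ALLOC][9-16 ALLOC][17-23 FREE]
Op 8: e = malloc(6) -> e = 17; heap: [0-4 ALLOC][5-5 FREE][6-8 ALLOC][9-16 ALLOC][17-22 ALLOC][23-23 FREE]
Op 9: a = realloc(a, 7) -> NULL (a unchanged); heap: [0-4 ALLOC][5-5 FREE][6-8 ALLOC][9-16 ALLOC][17-22 ALLOC][23-23 FREE]
Op 10: f = malloc(7) -> f = NULL; heap: [0-4 ALLOC][5-5 FREE][6-8 ALLOC][9-16 ALLOC][17-22 ALLOC][23-23 FREE]
Free blocks: [1 1] total_free=2 largest=1 -> 100*(2-1)/2 = 100/2 = 50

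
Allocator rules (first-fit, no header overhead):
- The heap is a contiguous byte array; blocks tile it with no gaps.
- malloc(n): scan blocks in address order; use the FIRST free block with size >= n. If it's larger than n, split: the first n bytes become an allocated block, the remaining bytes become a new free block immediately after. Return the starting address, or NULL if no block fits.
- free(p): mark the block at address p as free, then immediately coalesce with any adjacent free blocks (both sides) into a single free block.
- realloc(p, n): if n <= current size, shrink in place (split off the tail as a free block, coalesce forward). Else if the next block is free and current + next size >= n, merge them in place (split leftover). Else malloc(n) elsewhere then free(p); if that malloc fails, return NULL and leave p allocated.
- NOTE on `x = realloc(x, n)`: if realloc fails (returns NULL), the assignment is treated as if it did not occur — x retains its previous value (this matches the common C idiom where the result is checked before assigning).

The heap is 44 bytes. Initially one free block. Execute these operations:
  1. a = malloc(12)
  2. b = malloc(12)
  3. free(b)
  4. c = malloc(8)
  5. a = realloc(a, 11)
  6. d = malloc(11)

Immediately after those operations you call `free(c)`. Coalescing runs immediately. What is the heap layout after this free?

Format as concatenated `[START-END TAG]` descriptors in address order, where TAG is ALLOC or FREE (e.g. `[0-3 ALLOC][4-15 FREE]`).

Answer: [0-10 ALLOC][11-19 FREE][20-30 ALLOC][31-43 FREE]

Derivation:
Op 1: a = malloc(12) -> a = 0; heap: [0-11 ALLOC][12-43 FREE]
Op 2: b = malloc(12) -> b = 12; heap: [0-11 ALLOC][12-23 ALLOC][24-43 FREE]
Op 3: free(b) -> (freed b); heap: [0-11 ALLOC][12-43 FREE]
Op 4: c = malloc(8) -> c = 12; heap: [0-11 ALLOC][12-19 ALLOC][20-43 FREE]
Op 5: a = realloc(a, 11) -> a = 0; heap: [0-10 ALLOC][11-11 FREE][12-19 ALLOC][20-43 FREE]
Op 6: d = malloc(11) -> d = 20; heap: [0-10 ALLOC][11-11 FREE][12-19 ALLOC][20-30 ALLOC][31-43 FREE]
free(c): c = 12 -> block [12-19 ALLOC]; mark free, coalesce with adjacent free neighbors -> [0-10 ALLOC][11-19 FREE][20-30 ALLOC][31-43 FREE]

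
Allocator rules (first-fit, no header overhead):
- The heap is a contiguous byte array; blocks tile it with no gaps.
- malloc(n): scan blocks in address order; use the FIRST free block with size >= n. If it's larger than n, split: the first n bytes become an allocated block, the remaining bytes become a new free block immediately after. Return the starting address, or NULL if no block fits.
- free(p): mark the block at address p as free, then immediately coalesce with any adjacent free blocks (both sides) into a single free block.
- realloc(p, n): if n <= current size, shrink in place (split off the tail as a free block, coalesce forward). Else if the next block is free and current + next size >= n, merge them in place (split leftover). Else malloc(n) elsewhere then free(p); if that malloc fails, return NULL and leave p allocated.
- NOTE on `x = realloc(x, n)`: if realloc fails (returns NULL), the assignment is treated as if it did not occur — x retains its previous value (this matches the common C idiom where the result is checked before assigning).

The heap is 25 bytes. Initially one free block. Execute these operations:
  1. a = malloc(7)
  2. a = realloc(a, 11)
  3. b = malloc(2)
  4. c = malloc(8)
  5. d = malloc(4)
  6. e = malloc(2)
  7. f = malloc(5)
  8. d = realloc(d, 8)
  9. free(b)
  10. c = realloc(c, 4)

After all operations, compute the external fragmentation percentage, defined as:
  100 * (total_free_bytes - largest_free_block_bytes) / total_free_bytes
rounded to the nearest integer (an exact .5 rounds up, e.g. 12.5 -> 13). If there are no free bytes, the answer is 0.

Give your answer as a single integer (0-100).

Answer: 33

Derivation:
Op 1: a = malloc(7) -> a = 0; heap: [0-6 ALLOC][7-24 FREE]
Op 2: a = realloc(a, 11) -> a = 0; heap: [0-10 ALLOC][11-24 FREE]
Op 3: b = malloc(2) -> b = 11; heap: [0-10 ALLOC][11-12 ALLOC][13-24 FREE]
Op 4: c = malloc(8) -> c = 13; heap: [0-10 ALLOC][11-12 ALLOC][13-20 ALLOC][21-24 FREE]
Op 5: d = malloc(4) -> d = 21; heap: [0-10 ALLOC][11-12 ALLOC][13-20 ALLOC][21-24 ALLOC]
Op 6: e = malloc(2) -> e = NULL; heap: [0-10 ALLOC][11-12 ALLOC][13-20 ALLOC][21-24 ALLOC]
Op 7: f = malloc(5) -> f = NULL; heap: [0-10 ALLOC][11-12 ALLOC][13-20 ALLOC][21-24 ALLOC]
Op 8: d = realloc(d, 8) -> NULL (d unchanged); heap: [0-10 ALLOC][11-12 ALLOC][13-20 ALLOC][21-24 ALLOC]
Op 9: free(b) -> (freed b); heap: [0-10 ALLOC][11-12 FREE][13-20 ALLOC][21-24 ALLOC]
Op 10: c = realloc(c, 4) -> c = 13; heap: [0-10 ALLOC][11-12 FREE][13-16 ALLOC][17-20 FREE][21-24 ALLOC]
Free blocks: [2 4] total_free=6 largest=4 -> 100*(6-4)/6 = 200/6 ≈ 33.333 -> rounds to 33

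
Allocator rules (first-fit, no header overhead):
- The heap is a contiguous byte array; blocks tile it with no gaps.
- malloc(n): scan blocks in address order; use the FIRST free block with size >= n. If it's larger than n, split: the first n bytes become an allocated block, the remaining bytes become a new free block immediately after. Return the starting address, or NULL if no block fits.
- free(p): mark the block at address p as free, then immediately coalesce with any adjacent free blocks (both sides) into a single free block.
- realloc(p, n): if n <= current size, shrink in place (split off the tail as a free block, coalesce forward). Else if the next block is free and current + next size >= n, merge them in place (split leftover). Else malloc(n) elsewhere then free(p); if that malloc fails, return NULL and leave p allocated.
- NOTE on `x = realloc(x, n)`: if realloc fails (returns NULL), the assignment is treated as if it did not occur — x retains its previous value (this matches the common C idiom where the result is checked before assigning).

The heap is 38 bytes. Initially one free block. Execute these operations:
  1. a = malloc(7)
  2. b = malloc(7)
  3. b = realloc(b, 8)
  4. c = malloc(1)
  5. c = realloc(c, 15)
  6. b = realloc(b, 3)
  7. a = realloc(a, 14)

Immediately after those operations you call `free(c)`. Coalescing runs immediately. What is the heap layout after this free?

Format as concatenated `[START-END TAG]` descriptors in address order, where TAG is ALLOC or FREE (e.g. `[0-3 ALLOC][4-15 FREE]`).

Op 1: a = malloc(7) -> a = 0; heap: [0-6 ALLOC][7-37 FREE]
Op 2: b = malloc(7) -> b = 7; heap: [0-6 ALLOC][7-13 ALLOC][14-37 FREE]
Op 3: b = realloc(b, 8) -> b = 7; heap: [0-6 ALLOC][7-14 ALLOC][15-37 FREE]
Op 4: c = malloc(1) -> c = 15; heap: [0-6 ALLOC][7-14 ALLOC][15-15 ALLOC][16-37 FREE]
Op 5: c = realloc(c, 15) -> c = 15; heap: [0-6 ALLOC][7-14 ALLOC][15-29 ALLOC][30-37 FREE]
Op 6: b = realloc(b, 3) -> b = 7; heap: [0-6 ALLOC][7-9 ALLOC][10-14 FREE][15-29 ALLOC][30-37 FREE]
Op 7: a = realloc(a, 14) -> NULL (a unchanged); heap: [0-6 ALLOC][7-9 ALLOC][10-14 FREE][15-29 ALLOC][30-37 FREE]
free(c): c = 15 -> block [15-29 ALLOC]; mark free, coalesce with adjacent free neighbors -> [0-6 ALLOC][7-9 ALLOC][10-37 FREE]

Answer: [0-6 ALLOC][7-9 ALLOC][10-37 FREE]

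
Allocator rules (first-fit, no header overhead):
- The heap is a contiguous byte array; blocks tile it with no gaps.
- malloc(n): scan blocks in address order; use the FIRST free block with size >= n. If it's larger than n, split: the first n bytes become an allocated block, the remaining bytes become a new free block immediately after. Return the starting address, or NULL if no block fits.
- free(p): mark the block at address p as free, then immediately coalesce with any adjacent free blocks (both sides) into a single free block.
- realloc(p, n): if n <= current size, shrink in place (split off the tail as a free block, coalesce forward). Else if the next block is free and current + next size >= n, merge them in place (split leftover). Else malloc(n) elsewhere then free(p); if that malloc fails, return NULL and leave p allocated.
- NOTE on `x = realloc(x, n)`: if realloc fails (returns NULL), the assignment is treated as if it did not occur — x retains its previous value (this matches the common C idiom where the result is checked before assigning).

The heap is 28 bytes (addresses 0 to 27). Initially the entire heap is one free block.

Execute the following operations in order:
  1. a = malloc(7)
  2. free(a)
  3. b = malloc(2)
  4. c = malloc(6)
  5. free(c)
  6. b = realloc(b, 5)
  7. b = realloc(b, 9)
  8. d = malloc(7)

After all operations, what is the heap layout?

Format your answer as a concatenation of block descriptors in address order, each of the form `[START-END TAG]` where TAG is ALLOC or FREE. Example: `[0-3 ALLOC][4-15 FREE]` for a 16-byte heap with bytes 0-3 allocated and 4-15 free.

Op 1: a = malloc(7) -> a = 0; heap: [0-6 ALLOC][7-27 FREE]
Op 2: free(a) -> (freed a); heap: [0-27 FREE]
Op 3: b = malloc(2) -> b = 0; heap: [0-1 ALLOC][2-27 FREE]
Op 4: c = malloc(6) -> c = 2; heap: [0-1 ALLOC][2-7 ALLOC][8-27 FREE]
Op 5: free(c) -> (freed c); heap: [0-1 ALLOC][2-27 FREE]
Op 6: b = realloc(b, 5) -> b = 0; heap: [0-4 ALLOC][5-27 FREE]
Op 7: b = realloc(b, 9) -> b = 0; heap: [0-8 ALLOC][9-27 FREE]
Op 8: d = malloc(7) -> d = 9; heap: [0-8 ALLOC][9-15 ALLOC][16-27 FREE]

Answer: [0-8 ALLOC][9-15 ALLOC][16-27 FREE]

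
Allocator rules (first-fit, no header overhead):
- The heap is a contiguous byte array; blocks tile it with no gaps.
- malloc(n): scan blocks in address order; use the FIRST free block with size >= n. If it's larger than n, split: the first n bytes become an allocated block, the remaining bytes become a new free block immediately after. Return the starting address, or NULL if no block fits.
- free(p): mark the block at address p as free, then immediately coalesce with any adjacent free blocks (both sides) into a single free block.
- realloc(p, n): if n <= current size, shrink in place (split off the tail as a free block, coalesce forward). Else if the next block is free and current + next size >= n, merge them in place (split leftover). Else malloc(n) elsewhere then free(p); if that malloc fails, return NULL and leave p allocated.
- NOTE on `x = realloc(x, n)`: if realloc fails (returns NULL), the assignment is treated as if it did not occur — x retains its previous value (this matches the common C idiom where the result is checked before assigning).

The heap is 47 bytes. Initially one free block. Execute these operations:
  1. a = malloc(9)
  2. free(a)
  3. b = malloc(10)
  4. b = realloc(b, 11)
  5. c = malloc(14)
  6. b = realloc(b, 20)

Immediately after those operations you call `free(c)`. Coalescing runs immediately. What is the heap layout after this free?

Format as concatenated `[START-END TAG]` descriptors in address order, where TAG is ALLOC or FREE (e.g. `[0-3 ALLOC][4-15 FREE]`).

Op 1: a = malloc(9) -> a = 0; heap: [0-8 ALLOC][9-46 FREE]
Op 2: free(a) -> (freed a); heap: [0-46 FREE]
Op 3: b = malloc(10) -> b = 0; heap: [0-9 ALLOC][10-46 FREE]
Op 4: b = realloc(b, 11) -> b = 0; heap: [0-10 ALLOC][11-46 FREE]
Op 5: c = malloc(14) -> c = 11; heap: [0-10 ALLOC][11-24 ALLOC][25-46 FREE]
Op 6: b = realloc(b, 20) -> b = 25; heap: [0-10 FREE][11-24 ALLOC][25-44 ALLOC][45-46 FREE]
free(c): c = 11 -> block [11-24 ALLOC]; mark free, coalesce with adjacent free neighbors -> [0-24 FREE][25-44 ALLOC][45-46 FREE]

Answer: [0-24 FREE][25-44 ALLOC][45-46 FREE]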